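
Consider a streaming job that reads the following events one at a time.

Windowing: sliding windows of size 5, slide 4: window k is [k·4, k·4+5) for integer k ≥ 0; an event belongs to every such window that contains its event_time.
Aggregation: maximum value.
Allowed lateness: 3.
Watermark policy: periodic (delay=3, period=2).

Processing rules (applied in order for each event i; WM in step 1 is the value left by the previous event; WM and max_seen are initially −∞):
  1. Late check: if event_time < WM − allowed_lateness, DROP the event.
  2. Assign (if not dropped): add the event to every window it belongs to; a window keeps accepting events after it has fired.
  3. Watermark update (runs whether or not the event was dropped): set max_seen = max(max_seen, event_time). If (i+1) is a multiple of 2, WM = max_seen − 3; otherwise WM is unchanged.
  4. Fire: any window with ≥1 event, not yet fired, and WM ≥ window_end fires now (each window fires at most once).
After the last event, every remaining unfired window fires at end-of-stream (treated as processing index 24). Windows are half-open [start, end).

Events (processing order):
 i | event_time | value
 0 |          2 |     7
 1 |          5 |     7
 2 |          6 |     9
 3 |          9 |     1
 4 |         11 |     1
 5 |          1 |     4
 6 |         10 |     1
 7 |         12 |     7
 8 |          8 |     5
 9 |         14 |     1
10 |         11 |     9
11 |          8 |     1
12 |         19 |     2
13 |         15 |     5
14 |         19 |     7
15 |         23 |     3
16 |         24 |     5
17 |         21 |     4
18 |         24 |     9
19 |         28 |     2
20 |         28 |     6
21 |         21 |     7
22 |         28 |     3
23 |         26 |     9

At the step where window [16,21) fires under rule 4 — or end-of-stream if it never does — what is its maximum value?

7

i=0 t=2 v=7: → [0,5); WM=−∞
i=1 t=5 v=7: → [4,9); WM=2
i=2 t=6 v=9: → [4,9); WM=2
i=3 t=9 v=1: → [8,13); WM=6; [0,5) fires=7
i=4 t=11 v=1: → [8,13); WM=6
i=5 t=1 v=4: DROP (t<6-3); WM=8
i=6 t=10 v=1: → [8,13); WM=8
i=7 t=12 v=7: → [12,17),[8,13); WM=9; [4,9) fires=9
i=8 t=8 v=5: → [8,13),[4,9); WM=9
i=9 t=14 v=1: → [12,17); WM=11
i=10 t=11 v=9: → [8,13); WM=11
i=11 t=8 v=1: → [8,13),[4,9); WM=11
i=12 t=19 v=2: → [16,21); WM=11
i=13 t=15 v=5: → [12,17); WM=16; [8,13) fires=9
i=14 t=19 v=7: → [16,21); WM=16
i=15 t=23 v=3: → [20,25); WM=20; [12,17) fires=7
i=16 t=24 v=5: → [24,29),[20,25); WM=20
i=17 t=21 v=4: → [20,25); WM=21; [16,21) fires=7
i=18 t=24 v=9: → [24,29),[20,25); WM=21
i=19 t=28 v=2: → [28,33),[24,29); WM=25; [20,25) fires=9
i=20 t=28 v=6: → [28,33),[24,29); WM=25
i=21 t=21 v=7: DROP (t<25-3); WM=25
i=22 t=28 v=3: → [28,33),[24,29); WM=25
i=23 t=26 v=9: → [24,29); WM=25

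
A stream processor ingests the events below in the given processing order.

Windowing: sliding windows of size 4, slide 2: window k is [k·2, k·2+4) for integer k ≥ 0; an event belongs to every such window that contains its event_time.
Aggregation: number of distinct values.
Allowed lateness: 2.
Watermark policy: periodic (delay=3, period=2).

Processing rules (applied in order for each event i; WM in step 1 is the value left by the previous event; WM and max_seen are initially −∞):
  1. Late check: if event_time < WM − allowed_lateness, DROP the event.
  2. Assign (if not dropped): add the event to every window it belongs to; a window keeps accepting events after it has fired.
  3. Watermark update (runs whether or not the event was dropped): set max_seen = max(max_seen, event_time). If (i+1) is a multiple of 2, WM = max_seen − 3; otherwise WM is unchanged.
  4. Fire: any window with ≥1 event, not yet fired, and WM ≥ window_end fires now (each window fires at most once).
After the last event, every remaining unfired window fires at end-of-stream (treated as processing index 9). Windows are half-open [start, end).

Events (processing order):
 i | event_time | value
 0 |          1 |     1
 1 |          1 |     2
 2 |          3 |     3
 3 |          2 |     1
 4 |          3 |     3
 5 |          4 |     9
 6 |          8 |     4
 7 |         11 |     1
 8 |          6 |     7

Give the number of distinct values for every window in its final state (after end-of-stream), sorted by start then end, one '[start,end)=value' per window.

[0,4)=3 [2,6)=3 [4,8)=2 [6,10)=2 [8,12)=2 [10,14)=1

i=0 t=1 v=1: → [0,4); WM=−∞
i=1 t=1 v=2: → [0,4); WM=-2
i=2 t=3 v=3: → [2,6),[0,4); WM=-2
i=3 t=2 v=1: → [2,6),[0,4); WM=0
i=4 t=3 v=3: → [2,6),[0,4); WM=0
i=5 t=4 v=9: → [4,8),[2,6); WM=1
i=6 t=8 v=4: → [8,12),[6,10); WM=1
i=7 t=11 v=1: → [10,14),[8,12); WM=8; [0,4) fires=3 [2,6) fires=3 [4,8) fires=1
i=8 t=6 v=7: → [6,10),[4,8); WM=8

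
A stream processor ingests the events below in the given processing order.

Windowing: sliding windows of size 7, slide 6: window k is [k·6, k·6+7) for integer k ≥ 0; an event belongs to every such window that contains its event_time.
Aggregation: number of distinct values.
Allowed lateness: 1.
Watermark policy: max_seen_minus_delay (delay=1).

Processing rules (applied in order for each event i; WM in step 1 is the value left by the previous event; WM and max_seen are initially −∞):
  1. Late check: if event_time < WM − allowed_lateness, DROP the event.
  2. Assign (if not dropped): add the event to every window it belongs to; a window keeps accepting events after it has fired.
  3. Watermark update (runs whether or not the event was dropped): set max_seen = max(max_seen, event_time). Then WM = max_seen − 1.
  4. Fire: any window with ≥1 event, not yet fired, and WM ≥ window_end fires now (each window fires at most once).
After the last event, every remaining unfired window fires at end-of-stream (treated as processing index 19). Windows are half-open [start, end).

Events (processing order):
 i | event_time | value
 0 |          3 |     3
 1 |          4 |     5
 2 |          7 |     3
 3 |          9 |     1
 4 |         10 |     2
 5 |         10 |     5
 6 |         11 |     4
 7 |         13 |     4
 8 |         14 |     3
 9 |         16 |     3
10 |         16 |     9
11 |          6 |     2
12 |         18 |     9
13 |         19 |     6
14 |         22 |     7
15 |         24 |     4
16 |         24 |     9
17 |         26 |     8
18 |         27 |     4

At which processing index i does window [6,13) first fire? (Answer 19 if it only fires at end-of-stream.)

i=0 t=3 v=3: → [0,7); WM=2
i=1 t=4 v=5: → [0,7); WM=3
i=2 t=7 v=3: → [6,13); WM=6
i=3 t=9 v=1: → [6,13); WM=8; [0,7) fires=2
i=4 t=10 v=2: → [6,13); WM=9
i=5 t=10 v=5: → [6,13); WM=9
i=6 t=11 v=4: → [6,13); WM=10
i=7 t=13 v=4: → [12,19); WM=12
i=8 t=14 v=3: → [12,19); WM=13; [6,13) fires=5
i=9 t=16 v=3: → [12,19); WM=15
i=10 t=16 v=9: → [12,19); WM=15
i=11 t=6 v=2: DROP (t<15-1); WM=15
i=12 t=18 v=9: → [18,25),[12,19); WM=17
i=13 t=19 v=6: → [18,25); WM=18
i=14 t=22 v=7: → [18,25); WM=21; [12,19) fires=3
i=15 t=24 v=4: → [24,31),[18,25); WM=23
i=16 t=24 v=9: → [24,31),[18,25); WM=23
i=17 t=26 v=8: → [24,31); WM=25; [18,25) fires=4
i=18 t=27 v=4: → [24,31); WM=26

8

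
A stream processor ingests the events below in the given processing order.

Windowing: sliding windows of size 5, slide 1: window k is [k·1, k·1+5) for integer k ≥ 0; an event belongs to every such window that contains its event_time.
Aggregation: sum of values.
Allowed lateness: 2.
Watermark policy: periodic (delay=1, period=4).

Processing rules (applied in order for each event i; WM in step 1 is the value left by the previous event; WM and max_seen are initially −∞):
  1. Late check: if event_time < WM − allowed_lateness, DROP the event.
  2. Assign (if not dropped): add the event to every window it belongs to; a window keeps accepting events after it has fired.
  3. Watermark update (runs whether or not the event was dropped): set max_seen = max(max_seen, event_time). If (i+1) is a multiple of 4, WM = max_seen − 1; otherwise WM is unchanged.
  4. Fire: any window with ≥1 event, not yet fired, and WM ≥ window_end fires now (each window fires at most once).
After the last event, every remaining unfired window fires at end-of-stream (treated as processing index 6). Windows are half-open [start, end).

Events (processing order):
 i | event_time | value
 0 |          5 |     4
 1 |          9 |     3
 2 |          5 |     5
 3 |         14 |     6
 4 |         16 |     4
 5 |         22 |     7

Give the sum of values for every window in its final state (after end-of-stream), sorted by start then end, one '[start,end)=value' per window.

[1,6)=9 [2,7)=9 [3,8)=9 [4,9)=9 [5,10)=12 [6,11)=3 [7,12)=3 [8,13)=3 [9,14)=3 [10,15)=6 [11,16)=6 [12,17)=10 [13,18)=10 [14,19)=10 [15,20)=4 [16,21)=4 [18,23)=7 [19,24)=7 [20,25)=7 [21,26)=7 [22,27)=7

i=0 t=5 v=4: → [5,10),[4,9),[3,8),[2,7),[1,6); WM=−∞
i=1 t=9 v=3: → [9,14),[8,13),[7,12),[6,11),[5,10); WM=−∞
i=2 t=5 v=5: → [5,10),[4,9),[3,8),[2,7),[1,6); WM=−∞
i=3 t=14 v=6: → [14,19),[13,18),[12,17),[11,16),[10,15); WM=13; [1,6) fires=9 [2,7) fires=9 [3,8) fires=9 [4,9) fires=9 [5,10) fires=12 [6,11) fires=3 [7,12) fires=3 [8,13) fires=3
i=4 t=16 v=4: → [16,21),[15,20),[14,19),[13,18),[12,17); WM=13
i=5 t=22 v=7: → [22,27),[21,26),[20,25),[19,24),[18,23); WM=13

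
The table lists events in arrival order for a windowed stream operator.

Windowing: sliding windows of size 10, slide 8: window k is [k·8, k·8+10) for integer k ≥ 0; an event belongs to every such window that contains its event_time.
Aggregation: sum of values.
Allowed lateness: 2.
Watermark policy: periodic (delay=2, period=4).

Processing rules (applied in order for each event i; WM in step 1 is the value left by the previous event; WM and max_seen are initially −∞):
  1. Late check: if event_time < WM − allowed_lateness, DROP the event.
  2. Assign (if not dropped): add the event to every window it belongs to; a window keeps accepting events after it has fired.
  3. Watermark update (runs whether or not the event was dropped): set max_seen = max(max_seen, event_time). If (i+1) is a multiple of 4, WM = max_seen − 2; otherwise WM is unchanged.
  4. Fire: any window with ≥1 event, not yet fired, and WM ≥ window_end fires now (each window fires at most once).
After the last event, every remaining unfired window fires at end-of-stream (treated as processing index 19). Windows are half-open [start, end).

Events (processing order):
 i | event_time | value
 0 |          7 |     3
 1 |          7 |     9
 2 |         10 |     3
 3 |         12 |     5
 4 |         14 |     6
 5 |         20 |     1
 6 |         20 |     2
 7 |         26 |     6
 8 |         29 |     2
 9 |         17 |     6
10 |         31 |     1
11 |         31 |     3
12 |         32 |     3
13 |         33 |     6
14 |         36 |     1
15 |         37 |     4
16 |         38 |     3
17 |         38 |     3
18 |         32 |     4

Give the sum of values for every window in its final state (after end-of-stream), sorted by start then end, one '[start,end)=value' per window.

[0,10)=12 [8,18)=14 [16,26)=3 [24,34)=21 [32,42)=20

i=0 t=7 v=3: → [0,10); WM=−∞
i=1 t=7 v=9: → [0,10); WM=−∞
i=2 t=10 v=3: → [8,18); WM=−∞
i=3 t=12 v=5: → [8,18); WM=10; [0,10) fires=12
i=4 t=14 v=6: → [8,18); WM=10
i=5 t=20 v=1: → [16,26); WM=10
i=6 t=20 v=2: → [16,26); WM=10
i=7 t=26 v=6: → [24,34); WM=24; [8,18) fires=14
i=8 t=29 v=2: → [24,34); WM=24
i=9 t=17 v=6: DROP (t<24-2); WM=24
i=10 t=31 v=1: → [24,34); WM=24
i=11 t=31 v=3: → [24,34); WM=29; [16,26) fires=3
i=12 t=32 v=3: → [32,42),[24,34); WM=29
i=13 t=33 v=6: → [32,42),[24,34); WM=29
i=14 t=36 v=1: → [32,42); WM=29
i=15 t=37 v=4: → [32,42); WM=35; [24,34) fires=21
i=16 t=38 v=3: → [32,42); WM=35
i=17 t=38 v=3: → [32,42); WM=35
i=18 t=32 v=4: DROP (t<35-2); WM=35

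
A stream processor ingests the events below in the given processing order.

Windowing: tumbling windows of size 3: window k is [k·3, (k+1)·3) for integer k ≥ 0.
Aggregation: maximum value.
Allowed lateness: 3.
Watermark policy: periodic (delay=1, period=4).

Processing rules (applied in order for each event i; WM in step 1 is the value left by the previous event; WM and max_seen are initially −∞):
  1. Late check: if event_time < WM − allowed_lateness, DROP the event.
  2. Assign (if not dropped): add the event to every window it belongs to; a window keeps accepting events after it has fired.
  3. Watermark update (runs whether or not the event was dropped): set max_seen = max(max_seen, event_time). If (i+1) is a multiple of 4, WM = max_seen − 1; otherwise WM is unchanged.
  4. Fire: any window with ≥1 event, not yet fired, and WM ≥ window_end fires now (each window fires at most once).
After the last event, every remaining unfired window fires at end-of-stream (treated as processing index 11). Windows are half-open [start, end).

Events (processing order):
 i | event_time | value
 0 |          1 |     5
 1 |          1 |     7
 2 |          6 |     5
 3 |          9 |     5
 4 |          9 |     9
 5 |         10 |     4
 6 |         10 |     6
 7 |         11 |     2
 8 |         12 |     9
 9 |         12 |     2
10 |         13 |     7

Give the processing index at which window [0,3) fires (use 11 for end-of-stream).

3

i=0 t=1 v=5: → [0,3); WM=−∞
i=1 t=1 v=7: → [0,3); WM=−∞
i=2 t=6 v=5: → [6,9); WM=−∞
i=3 t=9 v=5: → [9,12); WM=8; [0,3) fires=7
i=4 t=9 v=9: → [9,12); WM=8
i=5 t=10 v=4: → [9,12); WM=8
i=6 t=10 v=6: → [9,12); WM=8
i=7 t=11 v=2: → [9,12); WM=10; [6,9) fires=5
i=8 t=12 v=9: → [12,15); WM=10
i=9 t=12 v=2: → [12,15); WM=10
i=10 t=13 v=7: → [12,15); WM=10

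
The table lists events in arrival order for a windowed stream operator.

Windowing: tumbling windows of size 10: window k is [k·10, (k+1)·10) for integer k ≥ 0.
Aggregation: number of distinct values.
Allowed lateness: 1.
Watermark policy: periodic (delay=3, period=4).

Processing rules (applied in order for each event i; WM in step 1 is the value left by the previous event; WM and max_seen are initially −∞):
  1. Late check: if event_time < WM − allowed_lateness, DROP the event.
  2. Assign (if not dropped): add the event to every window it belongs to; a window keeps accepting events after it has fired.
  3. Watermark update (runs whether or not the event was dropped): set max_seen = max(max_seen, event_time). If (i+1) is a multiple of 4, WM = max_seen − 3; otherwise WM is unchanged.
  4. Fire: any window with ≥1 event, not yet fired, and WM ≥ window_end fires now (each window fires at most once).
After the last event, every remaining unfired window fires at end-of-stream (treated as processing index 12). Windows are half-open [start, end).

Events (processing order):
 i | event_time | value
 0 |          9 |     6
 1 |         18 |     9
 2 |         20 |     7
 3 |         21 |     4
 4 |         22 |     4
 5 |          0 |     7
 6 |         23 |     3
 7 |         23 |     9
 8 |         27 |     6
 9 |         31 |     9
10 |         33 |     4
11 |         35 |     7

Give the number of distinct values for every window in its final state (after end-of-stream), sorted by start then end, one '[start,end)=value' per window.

[0,10)=1 [10,20)=1 [20,30)=5 [30,40)=3

i=0 t=9 v=6: → [0,10); WM=−∞
i=1 t=18 v=9: → [10,20); WM=−∞
i=2 t=20 v=7: → [20,30); WM=−∞
i=3 t=21 v=4: → [20,30); WM=18; [0,10) fires=1
i=4 t=22 v=4: → [20,30); WM=18
i=5 t=0 v=7: DROP (t<18-1); WM=18
i=6 t=23 v=3: → [20,30); WM=18
i=7 t=23 v=9: → [20,30); WM=20; [10,20) fires=1
i=8 t=27 v=6: → [20,30); WM=20
i=9 t=31 v=9: → [30,40); WM=20
i=10 t=33 v=4: → [30,40); WM=20
i=11 t=35 v=7: → [30,40); WM=32; [20,30) fires=5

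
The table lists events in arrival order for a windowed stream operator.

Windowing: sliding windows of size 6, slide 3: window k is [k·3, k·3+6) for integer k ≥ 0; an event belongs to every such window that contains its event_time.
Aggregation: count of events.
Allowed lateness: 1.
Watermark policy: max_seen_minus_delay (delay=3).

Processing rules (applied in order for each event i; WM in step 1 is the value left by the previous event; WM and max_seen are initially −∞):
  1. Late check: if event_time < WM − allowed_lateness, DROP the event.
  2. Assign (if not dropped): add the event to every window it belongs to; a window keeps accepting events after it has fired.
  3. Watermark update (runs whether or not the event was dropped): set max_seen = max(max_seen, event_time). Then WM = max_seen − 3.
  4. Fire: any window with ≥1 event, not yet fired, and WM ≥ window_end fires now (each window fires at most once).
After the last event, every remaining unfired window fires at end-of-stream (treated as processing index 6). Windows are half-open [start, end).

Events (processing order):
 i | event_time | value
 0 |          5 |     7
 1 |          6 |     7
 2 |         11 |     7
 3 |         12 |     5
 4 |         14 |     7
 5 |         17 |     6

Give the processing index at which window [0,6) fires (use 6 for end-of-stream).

i=0 t=5 v=7: → [3,9),[0,6); WM=2
i=1 t=6 v=7: → [6,12),[3,9); WM=3
i=2 t=11 v=7: → [9,15),[6,12); WM=8; [0,6) fires=1
i=3 t=12 v=5: → [12,18),[9,15); WM=9; [3,9) fires=2
i=4 t=14 v=7: → [12,18),[9,15); WM=11
i=5 t=17 v=6: → [15,21),[12,18); WM=14; [6,12) fires=2

2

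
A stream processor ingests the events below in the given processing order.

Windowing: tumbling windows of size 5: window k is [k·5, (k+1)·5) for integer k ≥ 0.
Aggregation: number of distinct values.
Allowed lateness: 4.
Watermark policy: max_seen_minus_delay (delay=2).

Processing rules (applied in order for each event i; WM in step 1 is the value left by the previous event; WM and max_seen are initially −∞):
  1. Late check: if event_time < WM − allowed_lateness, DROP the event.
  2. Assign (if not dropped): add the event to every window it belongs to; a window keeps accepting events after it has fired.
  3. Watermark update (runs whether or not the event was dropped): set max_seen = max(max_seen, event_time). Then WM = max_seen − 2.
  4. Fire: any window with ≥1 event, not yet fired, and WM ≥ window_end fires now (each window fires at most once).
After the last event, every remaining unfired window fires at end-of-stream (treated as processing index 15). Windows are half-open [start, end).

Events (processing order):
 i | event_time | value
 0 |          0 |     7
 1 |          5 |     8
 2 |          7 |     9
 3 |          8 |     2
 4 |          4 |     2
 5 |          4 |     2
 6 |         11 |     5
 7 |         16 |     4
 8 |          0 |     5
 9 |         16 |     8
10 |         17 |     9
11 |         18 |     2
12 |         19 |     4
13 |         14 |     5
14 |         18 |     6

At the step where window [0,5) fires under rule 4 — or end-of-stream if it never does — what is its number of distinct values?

1

i=0 t=0 v=7: → [0,5); WM=-2
i=1 t=5 v=8: → [5,10); WM=3
i=2 t=7 v=9: → [5,10); WM=5; [0,5) fires=1
i=3 t=8 v=2: → [5,10); WM=6
i=4 t=4 v=2: → [0,5); WM=6
i=5 t=4 v=2: → [0,5); WM=6
i=6 t=11 v=5: → [10,15); WM=9
i=7 t=16 v=4: → [15,20); WM=14; [5,10) fires=3
i=8 t=0 v=5: DROP (t<14-4); WM=14
i=9 t=16 v=8: → [15,20); WM=14
i=10 t=17 v=9: → [15,20); WM=15; [10,15) fires=1
i=11 t=18 v=2: → [15,20); WM=16
i=12 t=19 v=4: → [15,20); WM=17
i=13 t=14 v=5: → [10,15); WM=17
i=14 t=18 v=6: → [15,20); WM=17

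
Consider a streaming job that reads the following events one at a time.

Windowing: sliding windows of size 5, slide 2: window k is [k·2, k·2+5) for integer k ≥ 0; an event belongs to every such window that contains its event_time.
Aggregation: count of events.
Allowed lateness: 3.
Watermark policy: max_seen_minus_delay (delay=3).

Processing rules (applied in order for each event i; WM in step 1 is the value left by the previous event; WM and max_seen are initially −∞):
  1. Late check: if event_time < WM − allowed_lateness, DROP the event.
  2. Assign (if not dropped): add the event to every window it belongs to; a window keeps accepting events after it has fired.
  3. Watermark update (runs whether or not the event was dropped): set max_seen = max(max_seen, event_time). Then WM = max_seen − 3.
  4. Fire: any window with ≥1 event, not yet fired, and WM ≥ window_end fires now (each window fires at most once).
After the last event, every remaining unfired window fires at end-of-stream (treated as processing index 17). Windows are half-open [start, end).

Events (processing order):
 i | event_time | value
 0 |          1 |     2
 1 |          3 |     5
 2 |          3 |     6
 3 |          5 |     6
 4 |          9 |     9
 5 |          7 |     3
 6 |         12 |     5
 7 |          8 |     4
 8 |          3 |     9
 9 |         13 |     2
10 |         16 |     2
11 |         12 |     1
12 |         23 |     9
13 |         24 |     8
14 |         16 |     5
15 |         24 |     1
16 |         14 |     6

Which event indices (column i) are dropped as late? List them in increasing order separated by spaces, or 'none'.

8 14 16

i=0 t=1 v=2: → [0,5); WM=-2
i=1 t=3 v=5: → [2,7),[0,5); WM=0
i=2 t=3 v=6: → [2,7),[0,5); WM=0
i=3 t=5 v=6: → [4,9),[2,7); WM=2
i=4 t=9 v=9: → [8,13),[6,11); WM=6; [0,5) fires=3
i=5 t=7 v=3: → [6,11),[4,9); WM=6
i=6 t=12 v=5: → [12,17),[10,15),[8,13); WM=9; [2,7) fires=3 [4,9) fires=2
i=7 t=8 v=4: → [8,13),[6,11),[4,9); WM=9
i=8 t=3 v=9: DROP (t<9-3); WM=9
i=9 t=13 v=2: → [12,17),[10,15); WM=10
i=10 t=16 v=2: → [16,21),[14,19),[12,17); WM=13; [6,11) fires=3 [8,13) fires=3
i=11 t=12 v=1: → [12,17),[10,15),[8,13); WM=13
i=12 t=23 v=9: → [22,27),[20,25); WM=20; [10,15) fires=3 [12,17) fires=4 [14,19) fires=1
i=13 t=24 v=8: → [24,29),[22,27),[20,25); WM=21; [16,21) fires=1
i=14 t=16 v=5: DROP (t<21-3); WM=21
i=15 t=24 v=1: → [24,29),[22,27),[20,25); WM=21
i=16 t=14 v=6: DROP (t<21-3); WM=21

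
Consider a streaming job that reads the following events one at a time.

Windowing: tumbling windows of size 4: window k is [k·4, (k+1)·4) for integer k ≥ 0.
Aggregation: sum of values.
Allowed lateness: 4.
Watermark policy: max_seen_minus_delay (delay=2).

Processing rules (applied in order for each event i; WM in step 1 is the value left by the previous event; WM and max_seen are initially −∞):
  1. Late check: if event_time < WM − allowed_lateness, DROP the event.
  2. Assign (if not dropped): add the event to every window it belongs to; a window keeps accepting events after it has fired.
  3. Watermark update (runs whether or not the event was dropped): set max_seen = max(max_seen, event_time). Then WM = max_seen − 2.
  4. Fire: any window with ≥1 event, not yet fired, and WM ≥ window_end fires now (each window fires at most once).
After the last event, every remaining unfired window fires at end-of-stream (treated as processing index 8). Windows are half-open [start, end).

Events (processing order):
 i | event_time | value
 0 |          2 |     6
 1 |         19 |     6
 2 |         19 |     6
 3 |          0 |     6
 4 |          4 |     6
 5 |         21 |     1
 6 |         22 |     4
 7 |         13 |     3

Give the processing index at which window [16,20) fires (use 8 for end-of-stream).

i=0 t=2 v=6: → [0,4); WM=0
i=1 t=19 v=6: → [16,20); WM=17; [0,4) fires=6
i=2 t=19 v=6: → [16,20); WM=17
i=3 t=0 v=6: DROP (t<17-4); WM=17
i=4 t=4 v=6: DROP (t<17-4); WM=17
i=5 t=21 v=1: → [20,24); WM=19
i=6 t=22 v=4: → [20,24); WM=20; [16,20) fires=12
i=7 t=13 v=3: DROP (t<20-4); WM=20

6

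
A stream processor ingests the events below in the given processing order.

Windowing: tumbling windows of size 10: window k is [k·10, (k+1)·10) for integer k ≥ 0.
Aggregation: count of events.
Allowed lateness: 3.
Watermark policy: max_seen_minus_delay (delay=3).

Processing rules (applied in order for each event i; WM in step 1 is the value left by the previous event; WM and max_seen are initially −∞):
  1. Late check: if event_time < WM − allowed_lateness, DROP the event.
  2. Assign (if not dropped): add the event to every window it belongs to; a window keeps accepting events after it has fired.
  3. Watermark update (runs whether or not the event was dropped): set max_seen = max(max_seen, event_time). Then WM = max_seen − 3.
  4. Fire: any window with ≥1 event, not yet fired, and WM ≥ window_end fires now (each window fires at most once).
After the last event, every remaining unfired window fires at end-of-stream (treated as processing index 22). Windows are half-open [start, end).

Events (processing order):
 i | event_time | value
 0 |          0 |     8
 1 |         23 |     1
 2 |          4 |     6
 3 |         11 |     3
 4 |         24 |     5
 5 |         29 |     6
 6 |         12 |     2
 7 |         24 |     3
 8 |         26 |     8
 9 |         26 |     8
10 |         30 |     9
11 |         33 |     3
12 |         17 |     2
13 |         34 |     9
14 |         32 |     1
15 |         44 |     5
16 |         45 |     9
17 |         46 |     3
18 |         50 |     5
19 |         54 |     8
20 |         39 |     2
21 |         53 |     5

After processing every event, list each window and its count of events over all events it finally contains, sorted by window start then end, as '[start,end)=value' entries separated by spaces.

[0,10)=1 [20,30)=6 [30,40)=4 [40,50)=3 [50,60)=3

i=0 t=0 v=8: → [0,10); WM=-3
i=1 t=23 v=1: → [20,30); WM=20; [0,10) fires=1
i=2 t=4 v=6: DROP (t<20-3); WM=20
i=3 t=11 v=3: DROP (t<20-3); WM=20
i=4 t=24 v=5: → [20,30); WM=21
i=5 t=29 v=6: → [20,30); WM=26
i=6 t=12 v=2: DROP (t<26-3); WM=26
i=7 t=24 v=3: → [20,30); WM=26
i=8 t=26 v=8: → [20,30); WM=26
i=9 t=26 v=8: → [20,30); WM=26
i=10 t=30 v=9: → [30,40); WM=27
i=11 t=33 v=3: → [30,40); WM=30; [20,30) fires=6
i=12 t=17 v=2: DROP (t<30-3); WM=30
i=13 t=34 v=9: → [30,40); WM=31
i=14 t=32 v=1: → [30,40); WM=31
i=15 t=44 v=5: → [40,50); WM=41; [30,40) fires=4
i=16 t=45 v=9: → [40,50); WM=42
i=17 t=46 v=3: → [40,50); WM=43
i=18 t=50 v=5: → [50,60); WM=47
i=19 t=54 v=8: → [50,60); WM=51; [40,50) fires=3
i=20 t=39 v=2: DROP (t<51-3); WM=51
i=21 t=53 v=5: → [50,60); WM=51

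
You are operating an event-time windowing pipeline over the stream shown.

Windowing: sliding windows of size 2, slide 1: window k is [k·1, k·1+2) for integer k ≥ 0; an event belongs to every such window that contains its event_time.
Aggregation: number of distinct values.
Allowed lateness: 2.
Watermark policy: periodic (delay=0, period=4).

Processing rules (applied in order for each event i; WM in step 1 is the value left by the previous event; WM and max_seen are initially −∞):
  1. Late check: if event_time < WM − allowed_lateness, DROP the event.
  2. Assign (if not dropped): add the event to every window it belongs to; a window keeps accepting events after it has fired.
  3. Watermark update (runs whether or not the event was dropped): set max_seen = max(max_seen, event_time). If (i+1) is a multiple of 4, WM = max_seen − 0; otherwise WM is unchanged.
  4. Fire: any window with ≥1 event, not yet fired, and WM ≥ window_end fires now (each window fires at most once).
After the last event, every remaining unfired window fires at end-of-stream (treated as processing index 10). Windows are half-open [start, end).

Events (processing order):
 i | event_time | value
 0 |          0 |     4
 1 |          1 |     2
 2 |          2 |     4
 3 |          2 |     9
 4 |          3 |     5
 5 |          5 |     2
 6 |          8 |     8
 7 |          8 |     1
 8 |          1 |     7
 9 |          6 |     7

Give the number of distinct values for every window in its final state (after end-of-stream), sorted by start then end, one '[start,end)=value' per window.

[0,2)=2 [1,3)=3 [2,4)=3 [3,5)=1 [4,6)=1 [5,7)=2 [6,8)=1 [7,9)=2 [8,10)=2

i=0 t=0 v=4: → [0,2); WM=−∞
i=1 t=1 v=2: → [1,3),[0,2); WM=−∞
i=2 t=2 v=4: → [2,4),[1,3); WM=−∞
i=3 t=2 v=9: → [2,4),[1,3); WM=2; [0,2) fires=2
i=4 t=3 v=5: → [3,5),[2,4); WM=2
i=5 t=5 v=2: → [5,7),[4,6); WM=2
i=6 t=8 v=8: → [8,10),[7,9); WM=2
i=7 t=8 v=1: → [8,10),[7,9); WM=8; [1,3) fires=3 [2,4) fires=3 [3,5) fires=1 [4,6) fires=1 [5,7) fires=1
i=8 t=1 v=7: DROP (t<8-2); WM=8
i=9 t=6 v=7: → [6,8),[5,7); WM=8; [6,8) fires=1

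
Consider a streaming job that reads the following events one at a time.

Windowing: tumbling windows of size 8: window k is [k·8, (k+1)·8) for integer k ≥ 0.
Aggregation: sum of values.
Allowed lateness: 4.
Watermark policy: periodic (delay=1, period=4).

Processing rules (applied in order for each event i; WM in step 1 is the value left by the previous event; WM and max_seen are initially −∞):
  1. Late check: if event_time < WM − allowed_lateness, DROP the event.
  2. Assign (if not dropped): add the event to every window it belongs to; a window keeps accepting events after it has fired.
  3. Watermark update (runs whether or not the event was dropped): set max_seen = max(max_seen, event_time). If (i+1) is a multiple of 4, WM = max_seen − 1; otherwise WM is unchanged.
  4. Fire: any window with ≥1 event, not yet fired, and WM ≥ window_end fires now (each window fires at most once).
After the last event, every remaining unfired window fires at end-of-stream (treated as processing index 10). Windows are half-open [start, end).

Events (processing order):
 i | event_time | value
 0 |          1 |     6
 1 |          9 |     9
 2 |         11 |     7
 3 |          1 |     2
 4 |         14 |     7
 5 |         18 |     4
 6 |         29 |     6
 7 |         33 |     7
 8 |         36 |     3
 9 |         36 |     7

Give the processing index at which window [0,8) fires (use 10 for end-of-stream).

i=0 t=1 v=6: → [0,8); WM=−∞
i=1 t=9 v=9: → [8,16); WM=−∞
i=2 t=11 v=7: → [8,16); WM=−∞
i=3 t=1 v=2: → [0,8); WM=10; [0,8) fires=8
i=4 t=14 v=7: → [8,16); WM=10
i=5 t=18 v=4: → [16,24); WM=10
i=6 t=29 v=6: → [24,32); WM=10
i=7 t=33 v=7: → [32,40); WM=32; [8,16) fires=23 [16,24) fires=4 [24,32) fires=6
i=8 t=36 v=3: → [32,40); WM=32
i=9 t=36 v=7: → [32,40); WM=32

3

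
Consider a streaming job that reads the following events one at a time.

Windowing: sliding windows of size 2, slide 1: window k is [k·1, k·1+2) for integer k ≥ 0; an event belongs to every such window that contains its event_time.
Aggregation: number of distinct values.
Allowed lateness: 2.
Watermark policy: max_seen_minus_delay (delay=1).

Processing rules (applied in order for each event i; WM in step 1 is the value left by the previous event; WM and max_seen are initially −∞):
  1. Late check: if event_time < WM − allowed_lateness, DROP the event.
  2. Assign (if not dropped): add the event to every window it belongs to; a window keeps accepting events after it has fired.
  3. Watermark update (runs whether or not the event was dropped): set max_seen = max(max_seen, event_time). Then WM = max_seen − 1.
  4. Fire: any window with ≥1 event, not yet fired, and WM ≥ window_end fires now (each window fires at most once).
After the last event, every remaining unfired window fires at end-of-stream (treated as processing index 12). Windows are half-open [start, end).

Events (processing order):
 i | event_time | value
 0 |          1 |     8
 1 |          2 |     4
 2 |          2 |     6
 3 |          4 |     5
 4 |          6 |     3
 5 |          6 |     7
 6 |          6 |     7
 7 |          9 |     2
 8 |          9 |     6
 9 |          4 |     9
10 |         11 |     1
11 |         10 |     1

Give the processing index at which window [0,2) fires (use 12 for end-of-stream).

i=0 t=1 v=8: → [1,3),[0,2); WM=0
i=1 t=2 v=4: → [2,4),[1,3); WM=1
i=2 t=2 v=6: → [2,4),[1,3); WM=1
i=3 t=4 v=5: → [4,6),[3,5); WM=3; [0,2) fires=1 [1,3) fires=3
i=4 t=6 v=3: → [6,8),[5,7); WM=5; [2,4) fires=2 [3,5) fires=1
i=5 t=6 v=7: → [6,8),[5,7); WM=5
i=6 t=6 v=7: → [6,8),[5,7); WM=5
i=7 t=9 v=2: → [9,11),[8,10); WM=8; [4,6) fires=1 [5,7) fires=2 [6,8) fires=2
i=8 t=9 v=6: → [9,11),[8,10); WM=8
i=9 t=4 v=9: DROP (t<8-2); WM=8
i=10 t=11 v=1: → [11,13),[10,12); WM=10; [8,10) fires=2
i=11 t=10 v=1: → [10,12),[9,11); WM=10

3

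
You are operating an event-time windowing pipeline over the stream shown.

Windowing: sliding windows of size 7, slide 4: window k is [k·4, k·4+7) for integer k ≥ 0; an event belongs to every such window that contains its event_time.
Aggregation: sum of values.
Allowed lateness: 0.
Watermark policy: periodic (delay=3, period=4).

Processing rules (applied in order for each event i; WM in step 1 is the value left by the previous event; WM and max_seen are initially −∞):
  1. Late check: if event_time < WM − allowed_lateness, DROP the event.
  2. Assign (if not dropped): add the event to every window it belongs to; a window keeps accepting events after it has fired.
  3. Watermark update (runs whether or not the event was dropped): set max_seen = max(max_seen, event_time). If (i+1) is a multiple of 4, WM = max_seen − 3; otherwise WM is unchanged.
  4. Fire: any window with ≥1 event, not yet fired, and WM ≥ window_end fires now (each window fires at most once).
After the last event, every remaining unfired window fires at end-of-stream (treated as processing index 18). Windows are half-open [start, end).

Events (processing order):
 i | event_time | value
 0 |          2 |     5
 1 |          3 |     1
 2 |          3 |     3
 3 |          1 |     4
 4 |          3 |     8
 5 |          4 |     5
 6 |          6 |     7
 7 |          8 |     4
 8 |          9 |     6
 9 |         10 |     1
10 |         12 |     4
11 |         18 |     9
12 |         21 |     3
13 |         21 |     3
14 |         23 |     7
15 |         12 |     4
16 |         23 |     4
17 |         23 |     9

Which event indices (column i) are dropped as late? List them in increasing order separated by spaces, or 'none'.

15

i=0 t=2 v=5: → [0,7); WM=−∞
i=1 t=3 v=1: → [0,7); WM=−∞
i=2 t=3 v=3: → [0,7); WM=−∞
i=3 t=1 v=4: → [0,7); WM=0
i=4 t=3 v=8: → [0,7); WM=0
i=5 t=4 v=5: → [4,11),[0,7); WM=0
i=6 t=6 v=7: → [4,11),[0,7); WM=0
i=7 t=8 v=4: → [8,15),[4,11); WM=5
i=8 t=9 v=6: → [8,15),[4,11); WM=5
i=9 t=10 v=1: → [8,15),[4,11); WM=5
i=10 t=12 v=4: → [12,19),[8,15); WM=5
i=11 t=18 v=9: → [16,23),[12,19); WM=15; [0,7) fires=33 [4,11) fires=23 [8,15) fires=15
i=12 t=21 v=3: → [20,27),[16,23); WM=15
i=13 t=21 v=3: → [20,27),[16,23); WM=15
i=14 t=23 v=7: → [20,27); WM=15
i=15 t=12 v=4: DROP (t<15-0); WM=20; [12,19) fires=13
i=16 t=23 v=4: → [20,27); WM=20
i=17 t=23 v=9: → [20,27); WM=20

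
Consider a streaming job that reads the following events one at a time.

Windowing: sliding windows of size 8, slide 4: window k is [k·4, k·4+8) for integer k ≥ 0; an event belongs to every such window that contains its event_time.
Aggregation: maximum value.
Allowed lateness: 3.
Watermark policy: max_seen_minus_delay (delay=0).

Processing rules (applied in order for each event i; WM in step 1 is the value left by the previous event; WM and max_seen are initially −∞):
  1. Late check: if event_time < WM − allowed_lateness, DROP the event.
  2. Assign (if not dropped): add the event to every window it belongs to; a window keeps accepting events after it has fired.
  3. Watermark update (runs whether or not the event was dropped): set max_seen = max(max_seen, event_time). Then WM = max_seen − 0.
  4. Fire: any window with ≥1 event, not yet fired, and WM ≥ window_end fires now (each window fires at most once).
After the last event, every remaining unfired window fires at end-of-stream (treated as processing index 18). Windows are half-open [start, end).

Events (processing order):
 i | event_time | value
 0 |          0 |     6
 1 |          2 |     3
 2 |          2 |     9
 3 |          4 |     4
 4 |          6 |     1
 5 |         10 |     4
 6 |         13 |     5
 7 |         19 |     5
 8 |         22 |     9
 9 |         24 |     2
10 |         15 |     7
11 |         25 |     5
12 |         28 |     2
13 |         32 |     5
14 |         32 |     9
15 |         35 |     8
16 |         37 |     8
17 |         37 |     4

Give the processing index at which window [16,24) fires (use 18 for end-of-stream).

i=0 t=0 v=6: → [0,8); WM=0
i=1 t=2 v=3: → [0,8); WM=2
i=2 t=2 v=9: → [0,8); WM=2
i=3 t=4 v=4: → [4,12),[0,8); WM=4
i=4 t=6 v=1: → [4,12),[0,8); WM=6
i=5 t=10 v=4: → [8,16),[4,12); WM=10; [0,8) fires=9
i=6 t=13 v=5: → [12,20),[8,16); WM=13; [4,12) fires=4
i=7 t=19 v=5: → [16,24),[12,20); WM=19; [8,16) fires=5
i=8 t=22 v=9: → [20,28),[16,24); WM=22; [12,20) fires=5
i=9 t=24 v=2: → [24,32),[20,28); WM=24; [16,24) fires=9
i=10 t=15 v=7: DROP (t<24-3); WM=24
i=11 t=25 v=5: → [24,32),[20,28); WM=25
i=12 t=28 v=2: → [28,36),[24,32); WM=28; [20,28) fires=9
i=13 t=32 v=5: → [32,40),[28,36); WM=32; [24,32) fires=5
i=14 t=32 v=9: → [32,40),[28,36); WM=32
i=15 t=35 v=8: → [32,40),[28,36); WM=35
i=16 t=37 v=8: → [36,44),[32,40); WM=37; [28,36) fires=9
i=17 t=37 v=4: → [36,44),[32,40); WM=37

9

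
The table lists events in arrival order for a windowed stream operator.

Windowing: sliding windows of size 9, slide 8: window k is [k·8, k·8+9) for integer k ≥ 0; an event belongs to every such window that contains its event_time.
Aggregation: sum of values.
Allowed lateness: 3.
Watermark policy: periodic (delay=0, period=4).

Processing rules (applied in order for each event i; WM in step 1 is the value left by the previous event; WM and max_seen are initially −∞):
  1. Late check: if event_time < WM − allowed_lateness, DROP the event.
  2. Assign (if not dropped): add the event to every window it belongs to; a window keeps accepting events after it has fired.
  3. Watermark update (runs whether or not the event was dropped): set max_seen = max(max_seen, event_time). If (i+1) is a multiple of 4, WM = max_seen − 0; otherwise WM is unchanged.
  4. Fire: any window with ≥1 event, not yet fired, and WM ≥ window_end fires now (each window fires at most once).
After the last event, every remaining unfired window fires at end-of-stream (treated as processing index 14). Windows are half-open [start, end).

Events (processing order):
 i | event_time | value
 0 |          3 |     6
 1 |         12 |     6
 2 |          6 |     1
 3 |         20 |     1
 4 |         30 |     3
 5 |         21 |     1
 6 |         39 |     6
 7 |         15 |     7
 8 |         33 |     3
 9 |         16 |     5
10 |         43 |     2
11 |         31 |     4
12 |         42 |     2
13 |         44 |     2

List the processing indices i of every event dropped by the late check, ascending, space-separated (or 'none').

7 8 9 11

i=0 t=3 v=6: → [0,9); WM=−∞
i=1 t=12 v=6: → [8,17); WM=−∞
i=2 t=6 v=1: → [0,9); WM=−∞
i=3 t=20 v=1: → [16,25); WM=20; [0,9) fires=7 [8,17) fires=6
i=4 t=30 v=3: → [24,33); WM=20
i=5 t=21 v=1: → [16,25); WM=20
i=6 t=39 v=6: → [32,41); WM=20
i=7 t=15 v=7: DROP (t<20-3); WM=39; [16,25) fires=2 [24,33) fires=3
i=8 t=33 v=3: DROP (t<39-3); WM=39
i=9 t=16 v=5: DROP (t<39-3); WM=39
i=10 t=43 v=2: → [40,49); WM=39
i=11 t=31 v=4: DROP (t<39-3); WM=43; [32,41) fires=6
i=12 t=42 v=2: → [40,49); WM=43
i=13 t=44 v=2: → [40,49); WM=43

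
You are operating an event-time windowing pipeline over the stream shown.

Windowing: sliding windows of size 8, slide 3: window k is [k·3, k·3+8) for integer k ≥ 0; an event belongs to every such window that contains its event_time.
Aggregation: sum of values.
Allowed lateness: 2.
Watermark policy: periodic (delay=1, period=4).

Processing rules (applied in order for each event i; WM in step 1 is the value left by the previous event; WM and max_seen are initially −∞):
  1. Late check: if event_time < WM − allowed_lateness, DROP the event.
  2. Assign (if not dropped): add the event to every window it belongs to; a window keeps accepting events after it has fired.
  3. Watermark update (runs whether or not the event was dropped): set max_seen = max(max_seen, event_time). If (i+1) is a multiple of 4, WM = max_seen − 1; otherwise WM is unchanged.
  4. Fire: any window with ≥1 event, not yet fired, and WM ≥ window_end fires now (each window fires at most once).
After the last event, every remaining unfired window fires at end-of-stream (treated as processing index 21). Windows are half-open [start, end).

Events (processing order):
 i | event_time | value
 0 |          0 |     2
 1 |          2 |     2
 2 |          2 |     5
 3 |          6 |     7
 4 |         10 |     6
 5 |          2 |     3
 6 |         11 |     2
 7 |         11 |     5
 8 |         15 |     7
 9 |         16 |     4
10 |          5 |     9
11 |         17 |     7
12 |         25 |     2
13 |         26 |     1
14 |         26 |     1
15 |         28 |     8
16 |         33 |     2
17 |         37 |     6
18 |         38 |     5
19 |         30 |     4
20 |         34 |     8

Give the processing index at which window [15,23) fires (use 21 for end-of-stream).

i=0 t=0 v=2: → [0,8); WM=−∞
i=1 t=2 v=2: → [0,8); WM=−∞
i=2 t=2 v=5: → [0,8); WM=−∞
i=3 t=6 v=7: → [6,14),[3,11),[0,8); WM=5
i=4 t=10 v=6: → [9,17),[6,14),[3,11); WM=5
i=5 t=2 v=3: DROP (t<5-2); WM=5
i=6 t=11 v=2: → [9,17),[6,14); WM=5
i=7 t=11 v=5: → [9,17),[6,14); WM=10; [0,8) fires=16
i=8 t=15 v=7: → [15,23),[12,20),[9,17); WM=10
i=9 t=16 v=4: → [15,23),[12,20),[9,17); WM=10
i=10 t=5 v=9: DROP (t<10-2); WM=10
i=11 t=17 v=7: → [15,23),[12,20); WM=16; [3,11) fires=13 [6,14) fires=20
i=12 t=25 v=2: → [24,32),[21,29),[18,26); WM=16
i=13 t=26 v=1: → [24,32),[21,29); WM=16
i=14 t=26 v=1: → [24,32),[21,29); WM=16
i=15 t=28 v=8: → [27,35),[24,32),[21,29); WM=27; [9,17) fires=24 [12,20) fires=18 [15,23) fires=18 [18,26) fires=2
i=16 t=33 v=2: → [33,41),[30,38),[27,35); WM=27
i=17 t=37 v=6: → [36,44),[33,41),[30,38); WM=27
i=18 t=38 v=5: → [36,44),[33,41); WM=27
i=19 t=30 v=4: → [30,38),[27,35),[24,32); WM=37; [21,29) fires=12 [24,32) fires=16 [27,35) fires=14
i=20 t=34 v=8: DROP (t<37-2); WM=37

15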